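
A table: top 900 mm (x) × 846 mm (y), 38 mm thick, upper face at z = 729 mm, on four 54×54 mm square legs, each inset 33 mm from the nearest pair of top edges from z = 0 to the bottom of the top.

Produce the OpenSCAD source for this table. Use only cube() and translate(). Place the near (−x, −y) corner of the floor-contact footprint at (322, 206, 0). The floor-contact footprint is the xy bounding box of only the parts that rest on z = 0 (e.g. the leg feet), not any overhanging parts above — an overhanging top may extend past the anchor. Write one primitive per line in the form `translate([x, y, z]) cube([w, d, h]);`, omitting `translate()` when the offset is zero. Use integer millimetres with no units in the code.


translate([289, 173, 691]) cube([900, 846, 38]);
translate([322, 206, 0]) cube([54, 54, 691]);
translate([1102, 206, 0]) cube([54, 54, 691]);
translate([322, 932, 0]) cube([54, 54, 691]);
translate([1102, 932, 0]) cube([54, 54, 691]);


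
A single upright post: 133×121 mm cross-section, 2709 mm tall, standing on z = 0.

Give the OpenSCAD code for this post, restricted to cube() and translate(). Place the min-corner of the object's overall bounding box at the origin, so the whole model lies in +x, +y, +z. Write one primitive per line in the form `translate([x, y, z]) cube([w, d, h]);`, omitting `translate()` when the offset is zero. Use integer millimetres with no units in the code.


cube([133, 121, 2709]);


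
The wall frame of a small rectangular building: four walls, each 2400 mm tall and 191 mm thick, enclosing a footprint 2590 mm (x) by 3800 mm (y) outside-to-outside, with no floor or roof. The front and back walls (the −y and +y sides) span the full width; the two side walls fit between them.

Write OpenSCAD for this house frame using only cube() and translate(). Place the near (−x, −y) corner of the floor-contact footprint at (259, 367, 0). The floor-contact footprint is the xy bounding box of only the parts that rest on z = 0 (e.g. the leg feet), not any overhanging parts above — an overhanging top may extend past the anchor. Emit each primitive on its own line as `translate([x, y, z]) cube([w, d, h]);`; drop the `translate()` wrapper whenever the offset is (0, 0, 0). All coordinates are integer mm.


translate([259, 367, 0]) cube([2590, 191, 2400]);
translate([259, 3976, 0]) cube([2590, 191, 2400]);
translate([259, 558, 0]) cube([191, 3418, 2400]);
translate([2658, 558, 0]) cube([191, 3418, 2400]);


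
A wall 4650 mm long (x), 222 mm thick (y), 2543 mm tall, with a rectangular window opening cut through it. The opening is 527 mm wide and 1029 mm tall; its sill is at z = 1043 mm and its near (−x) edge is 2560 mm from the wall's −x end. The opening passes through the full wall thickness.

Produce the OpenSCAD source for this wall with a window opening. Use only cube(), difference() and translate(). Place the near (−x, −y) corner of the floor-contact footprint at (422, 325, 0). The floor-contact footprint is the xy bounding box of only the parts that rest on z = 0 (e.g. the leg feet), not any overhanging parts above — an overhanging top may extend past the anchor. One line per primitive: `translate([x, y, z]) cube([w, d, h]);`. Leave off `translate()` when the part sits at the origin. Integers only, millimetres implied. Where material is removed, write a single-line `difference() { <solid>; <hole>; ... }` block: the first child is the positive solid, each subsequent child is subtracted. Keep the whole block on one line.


difference() { translate([422, 325, 0]) cube([4650, 222, 2543]); translate([2982, 325, 1043]) cube([527, 222, 1029]); }


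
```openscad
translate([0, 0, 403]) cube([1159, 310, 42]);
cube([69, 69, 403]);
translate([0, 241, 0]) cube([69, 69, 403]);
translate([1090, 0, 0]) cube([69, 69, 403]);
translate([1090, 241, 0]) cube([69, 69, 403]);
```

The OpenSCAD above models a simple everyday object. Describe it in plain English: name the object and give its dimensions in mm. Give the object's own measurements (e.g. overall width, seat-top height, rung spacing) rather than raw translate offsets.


A bench: a 1159×310 mm seat slab, 42 mm thick, top at z = 445 mm, on four 69×69 mm square legs flush with the seat corners and standing on z = 0.


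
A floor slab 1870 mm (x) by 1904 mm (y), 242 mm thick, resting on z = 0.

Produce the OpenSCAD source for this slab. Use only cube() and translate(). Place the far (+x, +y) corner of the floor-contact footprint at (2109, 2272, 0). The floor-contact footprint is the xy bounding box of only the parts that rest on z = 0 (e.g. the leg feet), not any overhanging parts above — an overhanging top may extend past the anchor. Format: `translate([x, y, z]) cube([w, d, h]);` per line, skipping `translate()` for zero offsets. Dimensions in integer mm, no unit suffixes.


translate([239, 368, 0]) cube([1870, 1904, 242]);


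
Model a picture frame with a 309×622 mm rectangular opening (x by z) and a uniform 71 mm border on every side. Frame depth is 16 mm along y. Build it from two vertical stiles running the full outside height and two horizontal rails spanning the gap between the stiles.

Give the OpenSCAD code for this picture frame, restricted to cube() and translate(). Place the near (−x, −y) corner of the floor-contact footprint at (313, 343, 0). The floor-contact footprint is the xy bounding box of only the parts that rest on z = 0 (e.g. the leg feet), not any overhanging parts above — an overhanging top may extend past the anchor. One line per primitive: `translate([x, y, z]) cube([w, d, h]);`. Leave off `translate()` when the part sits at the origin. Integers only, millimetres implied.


translate([313, 343, 0]) cube([71, 16, 764]);
translate([693, 343, 0]) cube([71, 16, 764]);
translate([384, 343, 0]) cube([309, 16, 71]);
translate([384, 343, 693]) cube([309, 16, 71]);


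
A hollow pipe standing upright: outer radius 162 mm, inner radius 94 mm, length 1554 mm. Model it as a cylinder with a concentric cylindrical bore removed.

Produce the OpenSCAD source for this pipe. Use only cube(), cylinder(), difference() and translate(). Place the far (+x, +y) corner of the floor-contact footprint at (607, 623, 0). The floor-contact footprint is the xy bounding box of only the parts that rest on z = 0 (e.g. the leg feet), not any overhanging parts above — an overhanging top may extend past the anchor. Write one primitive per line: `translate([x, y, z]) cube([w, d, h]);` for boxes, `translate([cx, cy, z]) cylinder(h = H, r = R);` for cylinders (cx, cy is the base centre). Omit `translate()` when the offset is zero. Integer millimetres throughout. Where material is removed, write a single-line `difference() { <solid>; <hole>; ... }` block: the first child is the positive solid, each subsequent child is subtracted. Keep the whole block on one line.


difference() { translate([445, 461, 0]) cylinder(h = 1554, r = 162); translate([445, 461, 0]) cylinder(h = 1554, r = 94); }


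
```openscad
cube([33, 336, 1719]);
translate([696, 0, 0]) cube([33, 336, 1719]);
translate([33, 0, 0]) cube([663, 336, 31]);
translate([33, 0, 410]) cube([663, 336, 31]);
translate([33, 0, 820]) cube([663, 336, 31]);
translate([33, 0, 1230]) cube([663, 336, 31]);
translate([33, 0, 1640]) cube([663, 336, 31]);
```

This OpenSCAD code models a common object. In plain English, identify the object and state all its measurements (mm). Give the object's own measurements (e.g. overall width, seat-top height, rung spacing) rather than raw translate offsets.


An open bookshelf. Two side panels, each 33 mm thick, 336 mm deep and 1719 mm tall, stand 729 mm apart (outside-to-outside). Between them sit 5 shelves, each 31 mm thick and 336 mm deep, spanning the full gap between the sides. The bottom shelf rests on the floor (its underside at z = 0) and the clear gap between one shelf's top and the next shelf's underside is 379 mm.


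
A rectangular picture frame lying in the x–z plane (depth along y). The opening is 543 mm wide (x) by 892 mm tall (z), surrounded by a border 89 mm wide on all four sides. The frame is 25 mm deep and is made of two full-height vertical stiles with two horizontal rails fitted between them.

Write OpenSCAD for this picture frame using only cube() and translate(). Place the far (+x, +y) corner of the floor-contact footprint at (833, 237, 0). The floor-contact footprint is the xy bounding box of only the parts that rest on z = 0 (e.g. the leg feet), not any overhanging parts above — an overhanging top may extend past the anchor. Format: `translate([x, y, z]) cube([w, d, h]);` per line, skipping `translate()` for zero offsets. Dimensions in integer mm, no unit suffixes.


translate([112, 212, 0]) cube([89, 25, 1070]);
translate([744, 212, 0]) cube([89, 25, 1070]);
translate([201, 212, 0]) cube([543, 25, 89]);
translate([201, 212, 981]) cube([543, 25, 89]);


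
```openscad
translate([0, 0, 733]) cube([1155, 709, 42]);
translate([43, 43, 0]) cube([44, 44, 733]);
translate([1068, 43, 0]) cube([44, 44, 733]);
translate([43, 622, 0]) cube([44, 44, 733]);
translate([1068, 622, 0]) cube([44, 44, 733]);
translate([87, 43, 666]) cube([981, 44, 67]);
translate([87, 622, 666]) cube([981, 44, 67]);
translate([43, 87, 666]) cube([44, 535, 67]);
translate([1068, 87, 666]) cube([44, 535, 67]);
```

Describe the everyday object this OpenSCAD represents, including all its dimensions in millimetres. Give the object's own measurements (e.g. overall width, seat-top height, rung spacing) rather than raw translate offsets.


A rectangular dining table. The top is 1155×709×42 mm with its upper surface at z = 775 mm. It stands on four 44×44 mm square legs, each inset 43 mm from the nearest pair of top edges, running from the floor to the underside of the top. Four apron rails, 44 mm thick and 67 mm tall, run between adjacent legs with their top edges flush with the underside of the top and their outer faces flush with the legs' outer faces.


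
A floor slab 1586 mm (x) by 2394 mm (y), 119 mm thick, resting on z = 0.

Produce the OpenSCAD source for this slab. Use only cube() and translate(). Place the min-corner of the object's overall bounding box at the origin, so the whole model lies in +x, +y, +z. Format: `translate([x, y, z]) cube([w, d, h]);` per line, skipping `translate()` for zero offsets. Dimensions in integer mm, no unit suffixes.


cube([1586, 2394, 119]);


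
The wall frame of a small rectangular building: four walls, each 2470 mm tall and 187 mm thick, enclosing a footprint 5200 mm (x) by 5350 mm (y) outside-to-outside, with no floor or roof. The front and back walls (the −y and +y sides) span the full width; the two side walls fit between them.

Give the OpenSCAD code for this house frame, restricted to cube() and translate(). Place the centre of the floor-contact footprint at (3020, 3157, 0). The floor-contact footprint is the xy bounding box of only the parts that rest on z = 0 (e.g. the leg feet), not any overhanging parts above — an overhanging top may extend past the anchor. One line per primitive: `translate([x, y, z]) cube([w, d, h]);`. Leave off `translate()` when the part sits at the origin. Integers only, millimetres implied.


translate([420, 482, 0]) cube([5200, 187, 2470]);
translate([420, 5645, 0]) cube([5200, 187, 2470]);
translate([420, 669, 0]) cube([187, 4976, 2470]);
translate([5433, 669, 0]) cube([187, 4976, 2470]);


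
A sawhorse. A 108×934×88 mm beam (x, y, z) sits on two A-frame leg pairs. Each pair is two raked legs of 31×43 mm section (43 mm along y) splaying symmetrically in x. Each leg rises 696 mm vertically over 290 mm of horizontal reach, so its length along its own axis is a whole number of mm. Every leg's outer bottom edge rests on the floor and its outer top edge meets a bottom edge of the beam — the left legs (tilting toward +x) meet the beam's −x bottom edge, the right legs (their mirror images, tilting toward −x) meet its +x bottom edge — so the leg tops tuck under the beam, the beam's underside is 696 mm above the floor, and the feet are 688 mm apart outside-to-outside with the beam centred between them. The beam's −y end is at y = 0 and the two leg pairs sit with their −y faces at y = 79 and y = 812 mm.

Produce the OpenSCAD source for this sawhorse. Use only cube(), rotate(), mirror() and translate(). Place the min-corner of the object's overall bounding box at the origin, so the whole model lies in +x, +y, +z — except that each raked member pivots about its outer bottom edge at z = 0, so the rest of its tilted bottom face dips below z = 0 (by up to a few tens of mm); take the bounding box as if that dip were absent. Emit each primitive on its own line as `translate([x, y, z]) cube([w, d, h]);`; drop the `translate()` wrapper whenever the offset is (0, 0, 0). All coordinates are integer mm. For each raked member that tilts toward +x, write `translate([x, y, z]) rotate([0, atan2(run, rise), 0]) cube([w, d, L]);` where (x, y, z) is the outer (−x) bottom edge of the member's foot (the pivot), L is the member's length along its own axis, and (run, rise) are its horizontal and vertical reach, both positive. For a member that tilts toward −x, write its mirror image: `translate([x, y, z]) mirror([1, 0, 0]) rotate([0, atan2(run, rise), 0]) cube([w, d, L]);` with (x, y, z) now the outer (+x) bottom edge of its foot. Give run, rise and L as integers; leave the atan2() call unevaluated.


// leg length = √(290² + 696²) = 754
// right-leg outer foot x = 2·290 + 108 = 688
// beam min-corner = (290, 0, 696)
translate([290, 0, 696]) cube([108, 934, 88]);
translate([0, 79, 0]) rotate([0, atan2(290, 696), 0]) cube([31, 43, 754]);
translate([688, 79, 0]) mirror([1, 0, 0]) rotate([0, atan2(290, 696), 0]) cube([31, 43, 754]);
translate([0, 812, 0]) rotate([0, atan2(290, 696), 0]) cube([31, 43, 754]);
translate([688, 812, 0]) mirror([1, 0, 0]) rotate([0, atan2(290, 696), 0]) cube([31, 43, 754]);


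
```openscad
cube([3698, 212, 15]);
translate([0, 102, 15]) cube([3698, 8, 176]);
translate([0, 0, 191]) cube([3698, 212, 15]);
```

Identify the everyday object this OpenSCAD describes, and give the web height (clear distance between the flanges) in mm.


An I-beam. The web height is 176 mm.

Two wide flanges with a thin centred web — an I-beam. Overall 206 mm minus two 15 mm flanges gives a web of 206 − 2·15 = 176 mm.


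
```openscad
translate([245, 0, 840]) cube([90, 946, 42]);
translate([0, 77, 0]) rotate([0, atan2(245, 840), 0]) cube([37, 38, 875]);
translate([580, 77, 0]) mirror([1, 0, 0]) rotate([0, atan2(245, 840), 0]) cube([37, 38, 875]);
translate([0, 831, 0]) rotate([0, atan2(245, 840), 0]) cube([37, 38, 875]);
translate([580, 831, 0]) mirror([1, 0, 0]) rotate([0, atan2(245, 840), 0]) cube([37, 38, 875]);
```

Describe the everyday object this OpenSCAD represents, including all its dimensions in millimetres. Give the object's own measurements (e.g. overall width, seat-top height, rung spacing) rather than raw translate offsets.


A sawhorse. A 90×946×42 mm beam (x, y, z) sits on two A-frame leg pairs. Each pair is two raked legs of 37×38 mm section (38 mm along y) splaying symmetrically in x. Each leg rises 840 mm vertically over 245 mm of horizontal reach and is 875 mm long along its own axis. Every leg's outer bottom edge rests on the floor and its outer top edge meets a bottom edge of the beam — the left legs (tilting toward +x) meet the beam's −x bottom edge, the right legs (their mirror images, tilting toward −x) meet its +x bottom edge — so the leg tops tuck under the beam, the beam's underside is 840 mm above the floor, and the feet are 580 mm apart outside-to-outside with the beam centred between them. The two leg pairs are set in 77 mm from either end of the beam.


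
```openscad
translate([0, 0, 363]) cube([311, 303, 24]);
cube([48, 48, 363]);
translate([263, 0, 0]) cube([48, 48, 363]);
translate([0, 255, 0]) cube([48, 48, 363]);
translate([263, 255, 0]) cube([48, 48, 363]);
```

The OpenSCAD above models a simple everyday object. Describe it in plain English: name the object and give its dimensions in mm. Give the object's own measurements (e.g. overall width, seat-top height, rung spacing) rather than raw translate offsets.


A four-legged stool. The seat is a 311×303×24 mm slab whose top surface is at z = 387 mm; four square legs, each 48×48 mm in cross-section, run from the floor (z = 0) to the underside of the seat, each flush with a corner of the seat.


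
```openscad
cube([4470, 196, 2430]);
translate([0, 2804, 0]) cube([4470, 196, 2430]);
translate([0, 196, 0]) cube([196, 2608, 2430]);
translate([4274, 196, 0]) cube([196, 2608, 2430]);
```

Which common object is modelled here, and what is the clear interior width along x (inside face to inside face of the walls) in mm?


A house (or room) frame. The interior width is 4078 mm.

Four 2430 mm walls enclosing a rectangle with no floor or roof — a room or house frame. Outside width is 4470 mm and wall thickness is 196 mm, so the interior width is 4470 − 2 × 196 = 4078 mm.


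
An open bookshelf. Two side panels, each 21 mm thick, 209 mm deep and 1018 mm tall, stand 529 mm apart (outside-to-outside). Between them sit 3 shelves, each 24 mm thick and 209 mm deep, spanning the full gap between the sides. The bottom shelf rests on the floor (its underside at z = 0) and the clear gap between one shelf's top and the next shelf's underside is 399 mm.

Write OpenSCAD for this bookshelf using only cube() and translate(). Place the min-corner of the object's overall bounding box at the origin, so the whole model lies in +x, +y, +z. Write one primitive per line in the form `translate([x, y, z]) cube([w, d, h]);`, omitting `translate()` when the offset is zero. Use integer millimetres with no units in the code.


cube([21, 209, 1018]);
translate([508, 0, 0]) cube([21, 209, 1018]);
translate([21, 0, 0]) cube([487, 209, 24]);
translate([21, 0, 423]) cube([487, 209, 24]);
translate([21, 0, 846]) cube([487, 209, 24]);


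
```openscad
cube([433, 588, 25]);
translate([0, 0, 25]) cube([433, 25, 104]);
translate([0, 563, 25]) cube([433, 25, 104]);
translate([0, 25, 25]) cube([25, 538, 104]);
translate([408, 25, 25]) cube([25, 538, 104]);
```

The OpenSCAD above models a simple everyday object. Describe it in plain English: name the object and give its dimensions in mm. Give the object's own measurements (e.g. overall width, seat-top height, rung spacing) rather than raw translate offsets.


An open-topped rectangular box: outside dimensions 433×588×129 mm, with a uniform wall and base thickness of 25 mm. The base is a full 433×588 slab on the floor; four walls sit on top of the base. The front and back walls (the −y and +y sides) span the full width; the two side walls fit between them.


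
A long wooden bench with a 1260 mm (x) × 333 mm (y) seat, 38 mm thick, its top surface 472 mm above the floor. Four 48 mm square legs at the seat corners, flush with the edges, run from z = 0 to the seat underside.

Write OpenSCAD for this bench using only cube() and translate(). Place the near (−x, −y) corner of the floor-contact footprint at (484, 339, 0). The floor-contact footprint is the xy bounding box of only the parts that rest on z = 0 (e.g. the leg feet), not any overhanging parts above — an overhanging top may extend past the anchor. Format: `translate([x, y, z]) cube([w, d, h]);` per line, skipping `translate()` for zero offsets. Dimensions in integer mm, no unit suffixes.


// leg_h = 472 − 38 = 434
translate([484, 339, 434]) cube([1260, 333, 38]);
translate([484, 339, 0]) cube([48, 48, 434]);
translate([484, 624, 0]) cube([48, 48, 434]);
translate([1696, 339, 0]) cube([48, 48, 434]);
translate([1696, 624, 0]) cube([48, 48, 434]);


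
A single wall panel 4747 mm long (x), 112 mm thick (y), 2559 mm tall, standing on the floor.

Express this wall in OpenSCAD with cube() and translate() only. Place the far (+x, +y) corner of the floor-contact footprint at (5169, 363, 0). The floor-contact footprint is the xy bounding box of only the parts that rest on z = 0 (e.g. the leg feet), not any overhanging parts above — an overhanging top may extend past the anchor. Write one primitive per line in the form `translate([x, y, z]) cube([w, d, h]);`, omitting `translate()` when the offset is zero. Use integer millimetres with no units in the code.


translate([422, 251, 0]) cube([4747, 112, 2559]);


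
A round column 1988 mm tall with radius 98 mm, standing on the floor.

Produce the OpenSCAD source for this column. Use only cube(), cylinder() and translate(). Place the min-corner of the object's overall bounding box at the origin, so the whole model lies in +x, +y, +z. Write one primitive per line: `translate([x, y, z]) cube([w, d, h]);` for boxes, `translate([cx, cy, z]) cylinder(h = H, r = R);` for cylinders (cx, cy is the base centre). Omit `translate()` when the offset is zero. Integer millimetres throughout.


translate([98, 98, 0]) cylinder(h = 1988, r = 98);


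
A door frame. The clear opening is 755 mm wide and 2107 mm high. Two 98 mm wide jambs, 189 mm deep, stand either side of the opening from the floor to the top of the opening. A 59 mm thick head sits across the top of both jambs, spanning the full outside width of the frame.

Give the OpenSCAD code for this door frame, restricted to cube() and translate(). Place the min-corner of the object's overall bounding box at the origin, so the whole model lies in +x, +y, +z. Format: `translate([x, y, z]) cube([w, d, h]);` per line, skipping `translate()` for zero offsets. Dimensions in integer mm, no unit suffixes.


cube([98, 189, 2107]);
translate([853, 0, 0]) cube([98, 189, 2107]);
translate([0, 0, 2107]) cube([951, 189, 59]);


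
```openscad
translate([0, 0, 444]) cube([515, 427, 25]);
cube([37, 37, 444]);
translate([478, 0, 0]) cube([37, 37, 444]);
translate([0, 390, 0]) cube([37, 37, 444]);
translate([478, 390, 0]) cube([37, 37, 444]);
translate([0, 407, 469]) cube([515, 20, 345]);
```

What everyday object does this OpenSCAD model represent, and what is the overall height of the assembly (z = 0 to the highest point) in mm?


A chair. The overall height is 814 mm.

A slab on four corner posts with a tall panel at the back — a chair. The seat slab sits at z = 444 with thickness 25, and the 345 mm backrest starts at the seat top, so the overall height is 444 + 25 + 345 = 814 mm.


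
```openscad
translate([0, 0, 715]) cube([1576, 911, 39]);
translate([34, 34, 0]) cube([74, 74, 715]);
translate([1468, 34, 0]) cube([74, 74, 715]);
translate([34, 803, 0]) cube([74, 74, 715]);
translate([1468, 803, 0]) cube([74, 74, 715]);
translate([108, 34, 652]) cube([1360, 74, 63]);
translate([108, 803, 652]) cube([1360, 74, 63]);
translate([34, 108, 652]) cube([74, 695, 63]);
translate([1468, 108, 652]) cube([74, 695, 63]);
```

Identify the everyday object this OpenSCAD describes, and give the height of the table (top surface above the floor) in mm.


A table. The table height is 754 mm.

A 1576×911×39 slab sits at z = 715 on four 74 mm square posts — a table. The top surface is at 715 + 39 = 754 mm.


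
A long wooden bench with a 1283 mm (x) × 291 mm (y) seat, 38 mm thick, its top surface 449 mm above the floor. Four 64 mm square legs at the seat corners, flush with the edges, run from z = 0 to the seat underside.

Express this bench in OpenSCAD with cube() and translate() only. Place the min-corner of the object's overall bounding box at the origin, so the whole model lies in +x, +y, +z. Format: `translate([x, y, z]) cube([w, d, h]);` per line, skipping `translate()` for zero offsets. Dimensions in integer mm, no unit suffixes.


translate([0, 0, 411]) cube([1283, 291, 38]);
cube([64, 64, 411]);
translate([0, 227, 0]) cube([64, 64, 411]);
translate([1219, 0, 0]) cube([64, 64, 411]);
translate([1219, 227, 0]) cube([64, 64, 411]);


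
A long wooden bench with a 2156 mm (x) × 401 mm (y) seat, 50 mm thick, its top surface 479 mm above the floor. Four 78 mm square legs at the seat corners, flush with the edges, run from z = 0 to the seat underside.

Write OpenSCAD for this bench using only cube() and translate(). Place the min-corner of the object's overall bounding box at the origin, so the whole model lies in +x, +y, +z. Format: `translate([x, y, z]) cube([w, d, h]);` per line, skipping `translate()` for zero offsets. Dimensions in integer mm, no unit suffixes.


// leg_h = 479 − 50 = 429
translate([0, 0, 429]) cube([2156, 401, 50]);
cube([78, 78, 429]);
translate([0, 323, 0]) cube([78, 78, 429]);
translate([2078, 0, 0]) cube([78, 78, 429]);
translate([2078, 323, 0]) cube([78, 78, 429]);


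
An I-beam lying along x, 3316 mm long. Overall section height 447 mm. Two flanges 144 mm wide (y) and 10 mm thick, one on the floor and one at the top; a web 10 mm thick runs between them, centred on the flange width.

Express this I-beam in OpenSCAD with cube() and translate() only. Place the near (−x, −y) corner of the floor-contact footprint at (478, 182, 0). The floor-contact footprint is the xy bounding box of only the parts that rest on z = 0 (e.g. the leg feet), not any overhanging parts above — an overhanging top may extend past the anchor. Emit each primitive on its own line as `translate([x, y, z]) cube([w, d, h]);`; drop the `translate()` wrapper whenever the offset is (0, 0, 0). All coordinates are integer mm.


translate([478, 182, 0]) cube([3316, 144, 10]);
translate([478, 249, 10]) cube([3316, 10, 427]);
translate([478, 182, 437]) cube([3316, 144, 10]);


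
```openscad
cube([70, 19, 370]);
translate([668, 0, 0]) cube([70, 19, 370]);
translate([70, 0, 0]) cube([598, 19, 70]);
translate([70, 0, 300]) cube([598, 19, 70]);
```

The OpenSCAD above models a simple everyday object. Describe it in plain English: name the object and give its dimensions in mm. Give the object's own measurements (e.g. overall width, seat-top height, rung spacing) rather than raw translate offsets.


A rectangular picture frame lying in the x–z plane (depth along y). The opening is 598 mm wide (x) by 230 mm tall (z), surrounded by a border 70 mm wide on all four sides. The frame is 19 mm deep and is made of two full-height vertical stiles with two horizontal rails fitted between them.


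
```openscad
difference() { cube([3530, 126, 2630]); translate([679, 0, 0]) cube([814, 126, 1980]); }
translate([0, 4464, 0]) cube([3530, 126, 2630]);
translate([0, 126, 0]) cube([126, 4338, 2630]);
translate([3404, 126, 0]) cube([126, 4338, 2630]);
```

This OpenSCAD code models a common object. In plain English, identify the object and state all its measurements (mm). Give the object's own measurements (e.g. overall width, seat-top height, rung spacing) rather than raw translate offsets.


A single room: four walls, each 2630 mm tall and 126 mm thick, enclosing an outside footprint 3530×4590 mm (x × y), no floor or roof. The front and back walls (−y and +y sides) run the full x-width; the side walls fit between their inner faces. A door opening 814 mm wide and 1980 mm tall is cut through the front wall from the floor up, its −x edge 679 mm from the wall's −x end.


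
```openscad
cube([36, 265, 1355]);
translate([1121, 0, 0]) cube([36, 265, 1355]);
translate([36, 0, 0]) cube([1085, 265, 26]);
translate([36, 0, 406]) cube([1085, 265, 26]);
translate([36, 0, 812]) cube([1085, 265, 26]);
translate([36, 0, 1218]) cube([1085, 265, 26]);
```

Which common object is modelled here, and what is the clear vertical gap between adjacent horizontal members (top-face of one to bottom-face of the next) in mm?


A bookshelf. The clear shelf gap is 380 mm.

Two tall side panels with 4 horizontal boards between them — a bookshelf. The first two shelf undersides are at z = 0 and z = 406; with shelf thickness 26, the clear gap is 406 − 0 − 26 = 380 mm.


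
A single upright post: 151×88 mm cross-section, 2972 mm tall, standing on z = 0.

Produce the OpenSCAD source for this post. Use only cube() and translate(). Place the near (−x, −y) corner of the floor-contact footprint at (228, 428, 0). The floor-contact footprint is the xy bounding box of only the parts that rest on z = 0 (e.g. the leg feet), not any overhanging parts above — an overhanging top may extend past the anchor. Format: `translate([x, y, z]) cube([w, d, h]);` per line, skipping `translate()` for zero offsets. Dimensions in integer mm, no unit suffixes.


translate([228, 428, 0]) cube([151, 88, 2972]);


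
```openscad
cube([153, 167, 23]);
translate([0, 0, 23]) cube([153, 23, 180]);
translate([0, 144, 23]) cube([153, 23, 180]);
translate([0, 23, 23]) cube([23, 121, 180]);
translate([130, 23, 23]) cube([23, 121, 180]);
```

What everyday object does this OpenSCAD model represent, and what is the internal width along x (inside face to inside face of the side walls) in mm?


An open box. The internal width is 107 mm.

A 153×167 base slab with four walls standing on it — an open box. The base is 153 mm wide and the walls are 23 mm thick, so the internal width is 153 − 2 × 23 = 107 mm.


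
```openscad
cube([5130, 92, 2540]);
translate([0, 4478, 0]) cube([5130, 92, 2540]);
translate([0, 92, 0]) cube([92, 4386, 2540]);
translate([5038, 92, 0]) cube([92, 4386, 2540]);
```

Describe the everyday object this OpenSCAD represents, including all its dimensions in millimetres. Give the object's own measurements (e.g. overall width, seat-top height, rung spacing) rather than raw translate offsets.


The wall frame of a small rectangular building: four walls, each 2540 mm tall and 92 mm thick, enclosing a footprint 5130 mm (x) by 4570 mm (y) outside-to-outside, with no floor or roof. The front and back walls (the −y and +y sides) span the full width; the two side walls fit between them.


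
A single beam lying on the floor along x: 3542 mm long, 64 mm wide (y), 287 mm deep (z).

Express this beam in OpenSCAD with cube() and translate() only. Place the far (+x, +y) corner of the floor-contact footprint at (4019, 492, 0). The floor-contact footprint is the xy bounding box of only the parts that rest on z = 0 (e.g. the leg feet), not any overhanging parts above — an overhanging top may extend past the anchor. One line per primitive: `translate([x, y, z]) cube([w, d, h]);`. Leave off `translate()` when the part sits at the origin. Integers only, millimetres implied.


translate([477, 428, 0]) cube([3542, 64, 287]);


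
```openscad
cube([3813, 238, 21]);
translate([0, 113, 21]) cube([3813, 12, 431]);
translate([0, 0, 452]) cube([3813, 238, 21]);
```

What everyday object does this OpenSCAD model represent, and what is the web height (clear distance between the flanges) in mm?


An I-beam. The web height is 431 mm.

Two wide flanges with a thin centred web — an I-beam. Overall 473 mm minus two 21 mm flanges gives a web of 473 − 2·21 = 431 mm.


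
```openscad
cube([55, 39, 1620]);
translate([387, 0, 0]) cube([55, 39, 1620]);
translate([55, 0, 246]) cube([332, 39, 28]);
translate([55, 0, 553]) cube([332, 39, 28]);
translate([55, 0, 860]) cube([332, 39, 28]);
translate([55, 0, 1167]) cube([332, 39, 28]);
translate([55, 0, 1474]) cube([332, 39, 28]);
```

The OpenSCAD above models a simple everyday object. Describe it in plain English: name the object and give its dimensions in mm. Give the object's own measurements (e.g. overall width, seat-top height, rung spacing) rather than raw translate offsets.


A straight ladder. Two 55×39 mm vertical rails, 1620 mm tall, stand 442 mm apart (outside-to-outside) with their front faces coplanar on the −y side. 5 rungs, each 39 mm deep and 28 mm tall, span between the inner faces of the rails, front faces flush with the rails. The lowest rung's underside is at z = 246 mm and rungs are spaced 307 mm apart (underside to underside).


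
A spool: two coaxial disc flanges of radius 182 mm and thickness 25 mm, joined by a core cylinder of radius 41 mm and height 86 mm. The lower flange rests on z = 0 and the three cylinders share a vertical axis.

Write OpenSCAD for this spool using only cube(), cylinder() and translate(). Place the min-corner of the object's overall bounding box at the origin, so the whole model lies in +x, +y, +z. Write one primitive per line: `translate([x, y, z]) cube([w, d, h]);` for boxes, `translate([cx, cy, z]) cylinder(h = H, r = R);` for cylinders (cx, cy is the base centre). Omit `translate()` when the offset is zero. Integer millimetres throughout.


translate([182, 182, 0]) cylinder(h = 25, r = 182);
translate([182, 182, 25]) cylinder(h = 86, r = 41);
translate([182, 182, 111]) cylinder(h = 25, r = 182);


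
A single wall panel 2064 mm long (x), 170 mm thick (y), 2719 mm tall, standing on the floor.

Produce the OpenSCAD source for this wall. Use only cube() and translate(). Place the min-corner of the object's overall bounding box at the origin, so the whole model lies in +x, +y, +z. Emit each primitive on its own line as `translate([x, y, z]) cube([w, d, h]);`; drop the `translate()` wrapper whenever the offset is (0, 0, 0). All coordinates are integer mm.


cube([2064, 170, 2719]);


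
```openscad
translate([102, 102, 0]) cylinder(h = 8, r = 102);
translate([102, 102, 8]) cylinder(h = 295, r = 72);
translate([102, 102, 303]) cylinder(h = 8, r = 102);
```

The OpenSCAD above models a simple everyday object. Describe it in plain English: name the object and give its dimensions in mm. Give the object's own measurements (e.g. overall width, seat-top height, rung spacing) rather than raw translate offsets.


A spool: two coaxial disc flanges of radius 102 mm and thickness 8 mm, joined by a core cylinder of radius 72 mm and height 295 mm. The lower flange rests on z = 0 and the three cylinders share a vertical axis.


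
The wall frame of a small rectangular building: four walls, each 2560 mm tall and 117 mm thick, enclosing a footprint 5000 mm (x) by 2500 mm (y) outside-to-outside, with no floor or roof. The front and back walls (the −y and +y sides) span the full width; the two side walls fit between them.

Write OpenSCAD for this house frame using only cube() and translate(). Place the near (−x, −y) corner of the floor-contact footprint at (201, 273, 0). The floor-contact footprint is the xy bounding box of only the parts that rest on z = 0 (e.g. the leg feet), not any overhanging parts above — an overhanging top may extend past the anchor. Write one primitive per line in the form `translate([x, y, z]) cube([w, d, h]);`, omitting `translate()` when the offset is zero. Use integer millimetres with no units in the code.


translate([201, 273, 0]) cube([5000, 117, 2560]);
translate([201, 2656, 0]) cube([5000, 117, 2560]);
translate([201, 390, 0]) cube([117, 2266, 2560]);
translate([5084, 390, 0]) cube([117, 2266, 2560]);


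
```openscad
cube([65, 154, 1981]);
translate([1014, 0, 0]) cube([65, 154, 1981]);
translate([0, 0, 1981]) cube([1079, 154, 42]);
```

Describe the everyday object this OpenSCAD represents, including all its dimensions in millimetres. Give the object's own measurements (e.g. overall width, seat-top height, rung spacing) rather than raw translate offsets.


A door frame. The clear opening is 949 mm wide and 1981 mm high. Two 65 mm wide jambs, 154 mm deep, stand either side of the opening from the floor to the top of the opening. A 42 mm thick head sits across the top of both jambs, spanning the full outside width of the frame.


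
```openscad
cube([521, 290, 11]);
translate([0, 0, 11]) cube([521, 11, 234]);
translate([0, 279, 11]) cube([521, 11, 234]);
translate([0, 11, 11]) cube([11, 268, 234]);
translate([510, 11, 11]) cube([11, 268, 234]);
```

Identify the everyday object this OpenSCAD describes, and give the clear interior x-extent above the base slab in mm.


An open box. The internal width is 499 mm.

A 521×290 base slab with four walls standing on it — an open box. The base is 521 mm wide and the walls are 11 mm thick, so the internal width is 521 − 2 × 11 = 499 mm.


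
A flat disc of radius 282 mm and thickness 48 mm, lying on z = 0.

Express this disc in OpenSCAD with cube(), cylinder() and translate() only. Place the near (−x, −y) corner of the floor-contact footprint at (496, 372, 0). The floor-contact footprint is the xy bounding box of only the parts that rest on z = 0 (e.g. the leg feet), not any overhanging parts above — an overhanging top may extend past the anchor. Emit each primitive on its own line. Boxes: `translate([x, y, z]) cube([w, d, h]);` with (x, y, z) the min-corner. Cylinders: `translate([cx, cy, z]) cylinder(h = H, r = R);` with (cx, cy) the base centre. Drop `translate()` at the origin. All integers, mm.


translate([778, 654, 0]) cylinder(h = 48, r = 282);


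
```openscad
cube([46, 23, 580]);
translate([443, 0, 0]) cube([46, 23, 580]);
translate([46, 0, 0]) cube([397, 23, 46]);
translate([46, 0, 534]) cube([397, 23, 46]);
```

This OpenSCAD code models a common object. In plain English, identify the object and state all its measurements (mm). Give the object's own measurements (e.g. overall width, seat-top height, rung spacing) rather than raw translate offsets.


A rectangular picture frame lying in the x–z plane (depth along y). The opening is 397 mm wide (x) by 488 mm tall (z), surrounded by a border 46 mm wide on all four sides. The frame is 23 mm deep and is made of two full-height vertical stiles with two horizontal rails fitted between them.


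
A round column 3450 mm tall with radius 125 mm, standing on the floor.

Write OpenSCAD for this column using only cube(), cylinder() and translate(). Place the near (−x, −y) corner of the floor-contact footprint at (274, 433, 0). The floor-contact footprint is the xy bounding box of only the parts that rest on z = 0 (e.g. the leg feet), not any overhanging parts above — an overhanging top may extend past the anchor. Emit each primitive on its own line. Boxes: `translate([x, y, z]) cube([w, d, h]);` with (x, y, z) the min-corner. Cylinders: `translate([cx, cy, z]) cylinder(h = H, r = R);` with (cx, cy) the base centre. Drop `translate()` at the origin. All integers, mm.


translate([399, 558, 0]) cylinder(h = 3450, r = 125);


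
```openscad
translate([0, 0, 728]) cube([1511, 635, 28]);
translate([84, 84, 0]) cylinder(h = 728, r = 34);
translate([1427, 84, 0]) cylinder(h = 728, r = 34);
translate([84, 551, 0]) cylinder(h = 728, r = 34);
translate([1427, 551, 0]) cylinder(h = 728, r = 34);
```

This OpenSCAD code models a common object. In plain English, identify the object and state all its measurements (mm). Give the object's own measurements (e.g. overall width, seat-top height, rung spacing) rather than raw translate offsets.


A rectangular dining table. The top is 1511×635×28 mm with its upper surface at z = 756 mm. It stands on four round legs of 68 mm diameter, each leg's bounding box inset 50 mm from the nearest pair of top edges, running from the floor to the underside of the top.


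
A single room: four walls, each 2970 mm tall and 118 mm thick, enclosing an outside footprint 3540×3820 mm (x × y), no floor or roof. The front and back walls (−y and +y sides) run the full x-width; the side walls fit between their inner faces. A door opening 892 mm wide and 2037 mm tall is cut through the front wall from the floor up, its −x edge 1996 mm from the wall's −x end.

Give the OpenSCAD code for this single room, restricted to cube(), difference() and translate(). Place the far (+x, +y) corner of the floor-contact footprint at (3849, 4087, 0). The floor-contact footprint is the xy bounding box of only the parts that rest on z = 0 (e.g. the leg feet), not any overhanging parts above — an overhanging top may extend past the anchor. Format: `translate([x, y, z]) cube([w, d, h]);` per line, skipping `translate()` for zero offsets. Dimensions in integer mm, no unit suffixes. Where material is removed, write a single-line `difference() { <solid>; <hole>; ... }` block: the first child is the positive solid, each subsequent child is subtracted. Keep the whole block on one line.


difference() { translate([309, 267, 0]) cube([3540, 118, 2970]); translate([2305, 267, 0]) cube([892, 118, 2037]); }
translate([309, 3969, 0]) cube([3540, 118, 2970]);
translate([309, 385, 0]) cube([118, 3584, 2970]);
translate([3731, 385, 0]) cube([118, 3584, 2970]);
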